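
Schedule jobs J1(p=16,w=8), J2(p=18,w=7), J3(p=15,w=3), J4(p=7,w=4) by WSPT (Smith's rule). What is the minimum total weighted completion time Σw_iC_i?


WSPT order (by p/w): J4 → J1 → J2 → J3
  J4: C=7, w·C=4×7=28
  J1: C=23, w·C=8×23=184
  J2: C=41, w·C=7×41=287
  J3: C=56, w·C=3×56=168
Σ w·C = 667
= 667


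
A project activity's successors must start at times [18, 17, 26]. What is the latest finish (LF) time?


LF = min of all successor start times
Successors start at: [18, 17, 26]
LF = min(18, 17, 26)
= 17


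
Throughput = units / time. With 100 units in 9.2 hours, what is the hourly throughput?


Throughput = units / time
= 100 / 9.2
= 10.9 units/hour


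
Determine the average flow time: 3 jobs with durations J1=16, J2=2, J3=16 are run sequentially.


Completion times:
  J1: completes at 16
  J2: completes at 18
  J3: completes at 34
Sum = 68
Average = 68/3
= 22.67


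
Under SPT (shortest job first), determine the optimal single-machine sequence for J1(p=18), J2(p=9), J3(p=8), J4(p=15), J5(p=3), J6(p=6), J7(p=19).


SPT: sort by shortest processing time
  J5: p=3
  J6: p=6
  J3: p=8
  J2: p=9
  J4: p=15
  J1: p=18
  J7: p=19
Order: J5 → J6 → J3 → J2 → J4 → J1 → J7


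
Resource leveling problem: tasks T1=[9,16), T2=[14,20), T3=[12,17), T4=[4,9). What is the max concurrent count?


Check each time point for overlaps:
  t=14: 3 tasks active (T1, T2, T3)
Max concurrent = 3


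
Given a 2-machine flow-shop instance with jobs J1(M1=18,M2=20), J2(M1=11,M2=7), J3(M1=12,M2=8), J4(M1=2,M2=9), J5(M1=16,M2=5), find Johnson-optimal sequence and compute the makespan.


Johnson's rule:
Group 1 (M1≤M2, sort by M1): ['J4', 'J1']
Group 2 (M1>M2, sort desc M2): ['J3', 'J2', 'J5']
Sequence: J4 → J1 → J3 → J2 → J5
Makespan calculation:
  J4: M1 done=2, M2 done=11
  J1: M1 done=20, M2 done=40
  J3: M1 done=32, M2 done=48
  J2: M1 done=43, M2 done=55
  J5: M1 done=59, M2 done=64
= Sequence: J4 → J1 → J3 → J2 → J5, Makespan: 64


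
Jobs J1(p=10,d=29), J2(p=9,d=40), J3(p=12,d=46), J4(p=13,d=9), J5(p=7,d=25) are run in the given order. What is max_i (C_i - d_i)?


Lateness per job (L = C - d):
  J1: C=10, d=29, L=-19
  J2: C=19, d=40, L=-21
  J3: C=31, d=46, L=-15
  J4: C=44, d=9, L=35
  J5: C=51, d=25, L=26
Lmax = max(-19, -21, -15, 35, 26)
= 35


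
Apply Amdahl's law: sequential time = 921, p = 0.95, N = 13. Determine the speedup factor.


Amdahl's law: T_p = T × ((1-p) + p/N)
= 921 × ((1-0.95) + 0.95/13)
= 921 × (0.05 + 0.0731)
= 921 × 0.1231
= 113.35
Speedup = 921/113.35
= 8.12×


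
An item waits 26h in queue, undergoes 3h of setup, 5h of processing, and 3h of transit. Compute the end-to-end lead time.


Lead time = queue + setup + processing + transit
= 26 + 3 + 5 + 3
= 37 hours


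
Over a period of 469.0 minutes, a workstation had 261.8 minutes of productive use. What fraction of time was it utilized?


Utilization = busy / total × 100
= 261.8 / 469.0 × 100
= 55.8%


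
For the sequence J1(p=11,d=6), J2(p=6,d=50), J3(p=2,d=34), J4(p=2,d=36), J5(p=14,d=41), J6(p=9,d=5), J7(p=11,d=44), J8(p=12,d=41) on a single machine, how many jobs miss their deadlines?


Completion vs due date:
  J1: C=11, d=6 → TARDY
  J2: C=17, d=50 → on time
  J3: C=19, d=34 → on time
  J4: C=21, d=36 → on time
  J5: C=35, d=41 → on time
  J6: C=44, d=5 → TARDY
  J7: C=55, d=44 → TARDY
  J8: C=67, d=41 → TARDY
Tardy jobs: J1, J6, J7, J8
Count = 4


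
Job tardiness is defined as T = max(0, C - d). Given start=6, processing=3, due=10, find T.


Completion = start + processing = 6 + 3 = 9
Tardiness = max(0, C - d) = max(0, 9 - 10)
= max(0, -1)
= 0


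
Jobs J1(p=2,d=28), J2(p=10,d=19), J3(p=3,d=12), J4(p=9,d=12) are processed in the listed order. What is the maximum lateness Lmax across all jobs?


Lateness per job (L = C - d):
  J1: C=2, d=28, L=-26
  J2: C=12, d=19, L=-7
  J3: C=15, d=12, L=3
  J4: C=24, d=12, L=12
Lmax = max(-26, -7, 3, 12)
= 12


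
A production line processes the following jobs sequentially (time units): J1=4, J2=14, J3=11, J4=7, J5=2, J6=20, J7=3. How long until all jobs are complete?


Sequential makespan: sum all processing times
= 4 + 14 + 11 + 7 + 2 + 20 + 3
= 61 time units


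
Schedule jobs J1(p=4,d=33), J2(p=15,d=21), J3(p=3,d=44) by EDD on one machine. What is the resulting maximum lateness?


EDD order: J2 → J1 → J3
Completion and lateness:
  J2: C=15, d=21, L=15-21=-6
  J1: C=19, d=33, L=19-33=-14
  J3: C=22, d=44, L=22-44=-22
Lmax = max(-6, -14, -22)
= -6


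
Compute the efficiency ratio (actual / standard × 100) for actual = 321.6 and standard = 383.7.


Efficiency = (actual / standard) × 100
= (321.6 / 383.7) × 100
= 83.8%


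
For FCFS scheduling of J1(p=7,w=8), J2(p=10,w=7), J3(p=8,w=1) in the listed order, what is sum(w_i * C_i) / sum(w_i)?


Completion times:
  J1: C=7, w×C=8×7=56
  J2: C=17, w×C=7×17=119
  J3: C=25, w×C=1×25=25
Sum w×C = 200
Sum w = 16
Weighted avg = 200/16
= 12.50


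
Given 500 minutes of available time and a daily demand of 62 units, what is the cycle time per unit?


Cycle time = available time / demand
= 500 / 62
= 8.06 min/unit


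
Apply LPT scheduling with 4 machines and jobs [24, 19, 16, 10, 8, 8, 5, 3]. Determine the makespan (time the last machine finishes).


Jobs (LPT sorted): [24, 19, 16, 10, 8, 8, 5, 3]
Machines: 4
  J=24 → Machine 1 (load: 0+24=24)
  J=19 → Machine 2 (load: 0+19=19)
  J=16 → Machine 3 (load: 0+16=16)
  J=10 → Machine 4 (load: 0+10=10)
  J=8 → Machine 4 (load: 10+8=18)
  J=8 → Machine 3 (load: 16+8=24)
  J=5 → Machine 4 (load: 18+5=23)
  J=3 → Machine 2 (load: 19+3=22)
Machine loads: [24, 22, 24, 23]
Makespan = max = 24 time units


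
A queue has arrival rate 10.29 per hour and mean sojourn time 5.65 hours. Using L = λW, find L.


Little's law: L = λ × W
= 10.29 × 5.65
= 58.14


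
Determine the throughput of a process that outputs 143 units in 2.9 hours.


Throughput = units / time
= 143 / 2.9
= 49.3 units/hour


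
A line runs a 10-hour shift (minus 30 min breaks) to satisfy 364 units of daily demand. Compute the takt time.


Available = 10×60 - 30 = 570 min
Takt time = 570 / 364
= 1.57 min/unit


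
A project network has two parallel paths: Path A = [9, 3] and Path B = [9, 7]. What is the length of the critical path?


Path A: 9 + 3 = 12
Path B: 9 + 7 = 16
Critical path = longest = max(12, 16)
= 16 (Path B)


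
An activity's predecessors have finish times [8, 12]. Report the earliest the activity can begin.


ES = max of all predecessor completion times
Predecessors: [8, 12]
ES = max(8, 12)
= 12


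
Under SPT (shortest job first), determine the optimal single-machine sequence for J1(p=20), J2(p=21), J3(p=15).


SPT: sort by shortest processing time
  J3: p=15
  J1: p=20
  J2: p=21
Order: J3 → J1 → J2


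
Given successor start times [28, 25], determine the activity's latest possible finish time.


LF = min of all successor start times
Successors start at: [28, 25]
LF = min(28, 25)
= 25


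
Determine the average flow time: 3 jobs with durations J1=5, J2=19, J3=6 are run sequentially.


Completion times:
  J1: completes at 5
  J2: completes at 24
  J3: completes at 30
Sum = 59
Average = 59/3
= 19.67


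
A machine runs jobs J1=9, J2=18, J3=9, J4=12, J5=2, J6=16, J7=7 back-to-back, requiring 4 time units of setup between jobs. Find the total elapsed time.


Makespan = Σ processing + (n-1) × setup
= (9 + 18 + 9 + 12 + 2 + 16 + 7) + (7-1)×4
= 73 + 24
= 97 time units


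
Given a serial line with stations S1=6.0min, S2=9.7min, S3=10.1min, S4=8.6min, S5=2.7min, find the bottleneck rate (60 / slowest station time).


Bottleneck = longest station time
Station times: [6.0, 9.7, 10.1, 8.6, 2.7]
Max = 10.1 min
Rate = 60 / 10.1
= 5.94 units/hour (bottleneck: 10.1min)


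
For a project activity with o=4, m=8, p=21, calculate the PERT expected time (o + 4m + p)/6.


te = (o + 4m + p) / 6
= (4 + 4×8 + 21) / 6
= (4 + 32 + 21) / 6
= 57 / 6
= 9.50


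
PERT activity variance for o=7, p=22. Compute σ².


σ² = ((p - o) / 6)² = (p - o)² / 36
= (22 - 7)² / 36
= 15² / 36
= 225 / 36
= 6.2500


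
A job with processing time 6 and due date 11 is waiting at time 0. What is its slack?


Slack = due - current_time - processing
= 11 - 0 - 6
= 5


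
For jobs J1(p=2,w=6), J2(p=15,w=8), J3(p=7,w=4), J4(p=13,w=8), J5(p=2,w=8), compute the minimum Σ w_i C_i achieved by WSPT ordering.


WSPT order (by p/w): J5 → J1 → J4 → J3 → J2
  J5: C=2, w·C=8×2=16
  J1: C=4, w·C=6×4=24
  J4: C=17, w·C=8×17=136
  J3: C=24, w·C=4×24=96
  J2: C=39, w·C=8×39=312
Σ w·C = 584
= 584


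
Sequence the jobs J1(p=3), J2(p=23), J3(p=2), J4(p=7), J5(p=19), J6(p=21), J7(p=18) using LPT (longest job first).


LPT: sort by longest processing time first
  J2: p=23
  J6: p=21
  J5: p=19
  J7: p=18
  J4: p=7
  J1: p=3
  J3: p=2
Order: J2 → J6 → J5 → J7 → J4 → J1 → J3


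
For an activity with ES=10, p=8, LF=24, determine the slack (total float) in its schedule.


EF = ES + duration = 10 + 8 = 18
LS = LF - duration = 24 - 8 = 16
Total Float = LF - EF = 24 - 18
(or LS - ES = 16 - 10)
= 6


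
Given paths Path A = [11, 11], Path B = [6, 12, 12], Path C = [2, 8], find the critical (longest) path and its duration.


Path A: 11 + 11 = 22
Path B: 6 + 12 + 12 = 30
Path C: 2 + 8 = 10
Critical path = longest = max(22, 30, 10)
= 30 (Path B)


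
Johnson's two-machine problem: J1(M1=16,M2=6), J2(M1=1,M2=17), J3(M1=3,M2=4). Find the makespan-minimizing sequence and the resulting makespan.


Johnson's rule:
Group 1 (M1≤M2, sort by M1): ['J2', 'J3']
Group 2 (M1>M2, sort desc M2): ['J1']
Sequence: J2 → J3 → J1
Makespan calculation:
  J2: M1 done=1, M2 done=18
  J3: M1 done=4, M2 done=22
  J1: M1 done=20, M2 done=28
= Sequence: J2 → J3 → J1, Makespan: 28


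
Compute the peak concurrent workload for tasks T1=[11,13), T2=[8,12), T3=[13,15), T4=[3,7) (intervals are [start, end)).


Check each time point for overlaps:
  t=11: 2 tasks active (T1, T2)
Max concurrent = 2


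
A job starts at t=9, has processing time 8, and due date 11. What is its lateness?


Completion = 9 + 8 = 17
Lateness = C - d = 17 - 11
= 6


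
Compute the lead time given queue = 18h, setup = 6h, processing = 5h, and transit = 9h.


Lead time = queue + setup + processing + transit
= 18 + 6 + 5 + 9
= 38 hours


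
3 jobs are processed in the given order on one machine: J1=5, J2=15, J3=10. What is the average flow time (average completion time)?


Completion times:
  J1: completes at 5
  J2: completes at 20
  J3: completes at 30
Sum = 55
Average = 55/3
= 18.33


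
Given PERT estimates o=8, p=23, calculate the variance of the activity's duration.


σ² = ((p - o) / 6)² = (p - o)² / 36
= (23 - 8)² / 36
= 15² / 36
= 225 / 36
= 6.2500


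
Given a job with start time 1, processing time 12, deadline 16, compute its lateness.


Completion = 1 + 12 = 13
Lateness = C - d = 13 - 16
= -3


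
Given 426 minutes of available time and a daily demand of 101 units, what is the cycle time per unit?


Cycle time = available time / demand
= 426 / 101
= 4.22 min/unit


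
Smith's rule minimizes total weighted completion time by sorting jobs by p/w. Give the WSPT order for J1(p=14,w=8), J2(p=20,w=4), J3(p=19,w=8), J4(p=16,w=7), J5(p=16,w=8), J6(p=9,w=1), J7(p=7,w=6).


WSPT (Smith's rule): sort by p/w ascending
  J7: p/w = 7/6 = 1.167
  J1: p/w = 14/8 = 1.750
  J5: p/w = 16/8 = 2.000
  J4: p/w = 16/7 = 2.286
  J3: p/w = 19/8 = 2.375
  J2: p/w = 20/4 = 5.000
  J6: p/w = 9/1 = 9.000
Order: J7 → J1 → J5 → J4 → J3 → J2 → J6


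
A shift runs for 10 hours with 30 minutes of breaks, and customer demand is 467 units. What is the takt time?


Available = 10×60 - 30 = 570 min
Takt time = 570 / 467
= 1.22 min/unit


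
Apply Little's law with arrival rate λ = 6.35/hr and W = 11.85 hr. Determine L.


Little's law: L = λ × W
= 6.35 × 11.85
= 75.25


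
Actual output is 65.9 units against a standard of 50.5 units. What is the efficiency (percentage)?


Efficiency = (actual / standard) × 100
= (65.9 / 50.5) × 100
= 130.5%


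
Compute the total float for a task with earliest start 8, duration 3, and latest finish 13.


EF = ES + duration = 8 + 3 = 11
LS = LF - duration = 13 - 3 = 10
Total Float = LF - EF = 13 - 11
(or LS - ES = 10 - 8)
= 2


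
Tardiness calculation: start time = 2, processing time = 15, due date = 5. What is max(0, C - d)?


Completion = start + processing = 2 + 15 = 17
Tardiness = max(0, C - d) = max(0, 17 - 5)
= max(0, 12)
= 12


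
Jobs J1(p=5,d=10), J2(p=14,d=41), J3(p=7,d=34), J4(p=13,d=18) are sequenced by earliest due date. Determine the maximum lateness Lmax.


EDD order: J1 → J4 → J3 → J2
Completion and lateness:
  J1: C=5, d=10, L=5-10=-5
  J4: C=18, d=18, L=18-18=0
  J3: C=25, d=34, L=25-34=-9
  J2: C=39, d=41, L=39-41=-2
Lmax = max(-5, 0, -9, -2)
= 0


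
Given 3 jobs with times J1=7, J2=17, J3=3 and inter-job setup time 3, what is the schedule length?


Makespan = Σ processing + (n-1) × setup
= (7 + 17 + 3) + (3-1)×3
= 27 + 6
= 33 time units


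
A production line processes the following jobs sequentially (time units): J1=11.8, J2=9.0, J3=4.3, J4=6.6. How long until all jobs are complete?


Sequential makespan: sum all processing times
= 11.8 + 9.0 + 4.3 + 6.6
= 31.7 time units


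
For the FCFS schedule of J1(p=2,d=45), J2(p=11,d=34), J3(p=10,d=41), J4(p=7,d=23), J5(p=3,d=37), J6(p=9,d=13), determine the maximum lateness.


Lateness per job (L = C - d):
  J1: C=2, d=45, L=-43
  J2: C=13, d=34, L=-21
  J3: C=23, d=41, L=-18
  J4: C=30, d=23, L=7
  J5: C=33, d=37, L=-4
  J6: C=42, d=13, L=29
Lmax = max(-43, -21, -18, 7, -4, 29)
= 29


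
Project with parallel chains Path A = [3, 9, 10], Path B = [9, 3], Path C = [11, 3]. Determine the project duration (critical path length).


Path A: 3 + 9 + 10 = 22
Path B: 9 + 3 = 12
Path C: 11 + 3 = 14
Critical path = longest = max(22, 12, 14)
= 22 (Path A)


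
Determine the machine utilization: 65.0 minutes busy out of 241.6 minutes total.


Utilization = busy / total × 100
= 65.0 / 241.6 × 100
= 26.9%


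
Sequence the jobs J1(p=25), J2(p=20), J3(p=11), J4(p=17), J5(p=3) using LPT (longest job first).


LPT: sort by longest processing time first
  J1: p=25
  J2: p=20
  J4: p=17
  J3: p=11
  J5: p=3
Order: J1 → J2 → J4 → J3 → J5


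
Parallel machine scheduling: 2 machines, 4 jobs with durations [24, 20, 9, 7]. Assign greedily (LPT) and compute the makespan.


Jobs (LPT sorted): [24, 20, 9, 7]
Machines: 2
  J=24 → Machine 1 (load: 0+24=24)
  J=20 → Machine 2 (load: 0+20=20)
  J=9 → Machine 2 (load: 20+9=29)
  J=7 → Machine 1 (load: 24+7=31)
Machine loads: [31, 29]
Makespan = max = 31 time units


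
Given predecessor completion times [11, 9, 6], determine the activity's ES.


ES = max of all predecessor completion times
Predecessors: [11, 9, 6]
ES = max(11, 9, 6)
= 11


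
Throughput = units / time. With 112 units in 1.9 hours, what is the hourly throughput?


Throughput = units / time
= 112 / 1.9
= 58.9 units/hour


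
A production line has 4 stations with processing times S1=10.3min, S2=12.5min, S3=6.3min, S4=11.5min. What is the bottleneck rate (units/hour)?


Bottleneck = longest station time
Station times: [10.3, 12.5, 6.3, 11.5]
Max = 12.5 min
Rate = 60 / 12.5
= 4.80 units/hour (bottleneck: 12.5min)


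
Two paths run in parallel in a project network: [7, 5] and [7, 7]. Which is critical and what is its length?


Path A: 7 + 5 = 12
Path B: 7 + 7 = 14
Critical path = longest = max(12, 14)
= 14 (Path B)


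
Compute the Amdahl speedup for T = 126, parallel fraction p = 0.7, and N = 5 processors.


Amdahl's law: T_p = T × ((1-p) + p/N)
= 126 × ((1-0.7) + 0.7/5)
= 126 × (0.30 + 0.1400)
= 126 × 0.4400
= 55.44
Speedup = 126/55.44
= 2.27×


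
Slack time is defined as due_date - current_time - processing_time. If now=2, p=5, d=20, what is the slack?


Slack = due - current_time - processing
= 20 - 2 - 5
= 13


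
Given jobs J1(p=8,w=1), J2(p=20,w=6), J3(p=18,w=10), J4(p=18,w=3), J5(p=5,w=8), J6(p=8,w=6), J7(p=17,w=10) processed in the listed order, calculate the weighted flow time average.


Completion times:
  J1: C=8, w×C=1×8=8
  J2: C=28, w×C=6×28=168
  J3: C=46, w×C=10×46=460
  J4: C=64, w×C=3×64=192
  J5: C=69, w×C=8×69=552
  J6: C=77, w×C=6×77=462
  J7: C=94, w×C=10×94=940
Sum w×C = 2782
Sum w = 44
Weighted avg = 2782/44
= 63.23


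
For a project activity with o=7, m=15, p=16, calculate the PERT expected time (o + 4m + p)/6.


te = (o + 4m + p) / 6
= (7 + 4×15 + 16) / 6
= (7 + 60 + 16) / 6
= 83 / 6
= 13.83


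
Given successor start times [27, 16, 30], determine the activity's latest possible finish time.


LF = min of all successor start times
Successors start at: [27, 16, 30]
LF = min(27, 16, 30)
= 16


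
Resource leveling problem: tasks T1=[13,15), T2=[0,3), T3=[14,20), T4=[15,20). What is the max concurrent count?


Check each time point for overlaps:
  t=14: 2 tasks active (T1, T3)
Max concurrent = 2


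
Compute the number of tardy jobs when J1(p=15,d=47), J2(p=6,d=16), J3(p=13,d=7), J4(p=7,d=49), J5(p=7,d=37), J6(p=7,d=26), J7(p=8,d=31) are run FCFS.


Completion vs due date:
  J1: C=15, d=47 → on time
  J2: C=21, d=16 → TARDY
  J3: C=34, d=7 → TARDY
  J4: C=41, d=49 → on time
  J5: C=48, d=37 → TARDY
  J6: C=55, d=26 → TARDY
  J7: C=63, d=31 → TARDY
Tardy jobs: J2, J3, J5, J6, J7
Count = 5


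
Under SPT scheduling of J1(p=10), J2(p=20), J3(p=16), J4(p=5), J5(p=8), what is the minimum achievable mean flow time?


SPT order: J4 → J5 → J1 → J3 → J2
Completion times:
  J4: C=5
  J5: C=13
  J1: C=23
  J3: C=39
  J2: C=59
Sum = 139, n = 5
Mean flow = 139/5
= 27.80


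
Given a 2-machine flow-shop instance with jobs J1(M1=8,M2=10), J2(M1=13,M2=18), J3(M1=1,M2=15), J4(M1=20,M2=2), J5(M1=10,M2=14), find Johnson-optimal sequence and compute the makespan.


Johnson's rule:
Group 1 (M1≤M2, sort by M1): ['J3', 'J1', 'J5', 'J2']
Group 2 (M1>M2, sort desc M2): ['J4']
Sequence: J3 → J1 → J5 → J2 → J4
Makespan calculation:
  J3: M1 done=1, M2 done=16
  J1: M1 done=9, M2 done=26
  J5: M1 done=19, M2 done=40
  J2: M1 done=32, M2 done=58
  J4: M1 done=52, M2 done=60
= Sequence: J3 → J1 → J5 → J2 → J4, Makespan: 60


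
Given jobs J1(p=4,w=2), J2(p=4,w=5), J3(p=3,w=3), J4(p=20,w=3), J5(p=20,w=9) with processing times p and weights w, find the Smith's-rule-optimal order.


WSPT (Smith's rule): sort by p/w ascending
  J2: p/w = 4/5 = 0.800
  J3: p/w = 3/3 = 1.000
  J1: p/w = 4/2 = 2.000
  J5: p/w = 20/9 = 2.222
  J4: p/w = 20/3 = 6.667
Order: J2 → J3 → J1 → J5 → J4


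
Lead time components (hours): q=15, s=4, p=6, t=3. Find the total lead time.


Lead time = queue + setup + processing + transit
= 15 + 4 + 6 + 3
= 28 hours


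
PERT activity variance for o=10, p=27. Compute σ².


σ² = ((p - o) / 6)² = (p - o)² / 36
= (27 - 10)² / 36
= 17² / 36
= 289 / 36
= 8.0278


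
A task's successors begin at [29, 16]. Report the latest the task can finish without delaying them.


LF = min of all successor start times
Successors start at: [29, 16]
LF = min(29, 16)
= 16


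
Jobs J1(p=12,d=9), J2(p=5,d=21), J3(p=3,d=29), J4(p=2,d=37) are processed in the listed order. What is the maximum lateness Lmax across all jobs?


Lateness per job (L = C - d):
  J1: C=12, d=9, L=3
  J2: C=17, d=21, L=-4
  J3: C=20, d=29, L=-9
  J4: C=22, d=37, L=-15
Lmax = max(3, -4, -9, -15)
= 3


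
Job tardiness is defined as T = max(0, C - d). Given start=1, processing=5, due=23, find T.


Completion = start + processing = 1 + 5 = 6
Tardiness = max(0, C - d) = max(0, 6 - 23)
= max(0, -17)
= 0


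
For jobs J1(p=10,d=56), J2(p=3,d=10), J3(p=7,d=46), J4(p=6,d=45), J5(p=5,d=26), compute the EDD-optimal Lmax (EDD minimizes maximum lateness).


EDD order: J2 → J5 → J4 → J3 → J1
Completion and lateness:
  J2: C=3, d=10, L=3-10=-7
  J5: C=8, d=26, L=8-26=-18
  J4: C=14, d=45, L=14-45=-31
  J3: C=21, d=46, L=21-46=-25
  J1: C=31, d=56, L=31-56=-25
Lmax = max(-7, -18, -31, -25, -25)
= -7


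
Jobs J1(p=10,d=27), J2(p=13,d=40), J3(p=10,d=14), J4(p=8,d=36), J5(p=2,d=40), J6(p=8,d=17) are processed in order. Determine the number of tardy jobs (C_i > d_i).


Completion vs due date:
  J1: C=10, d=27 → on time
  J2: C=23, d=40 → on time
  J3: C=33, d=14 → TARDY
  J4: C=41, d=36 → TARDY
  J5: C=43, d=40 → TARDY
  J6: C=51, d=17 → TARDY
Tardy jobs: J3, J4, J5, J6
Count = 4


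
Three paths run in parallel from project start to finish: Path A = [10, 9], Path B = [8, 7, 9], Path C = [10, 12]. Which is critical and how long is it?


Path A: 10 + 9 = 19
Path B: 8 + 7 + 9 = 24
Path C: 10 + 12 = 22
Critical path = longest = max(19, 24, 22)
= 24 (Path B)


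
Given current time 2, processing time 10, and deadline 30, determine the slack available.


Slack = due - current_time - processing
= 30 - 2 - 10
= 18


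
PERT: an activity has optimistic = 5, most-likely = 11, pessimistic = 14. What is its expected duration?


te = (o + 4m + p) / 6
= (5 + 4×11 + 14) / 6
= (5 + 44 + 14) / 6
= 63 / 6
= 10.50


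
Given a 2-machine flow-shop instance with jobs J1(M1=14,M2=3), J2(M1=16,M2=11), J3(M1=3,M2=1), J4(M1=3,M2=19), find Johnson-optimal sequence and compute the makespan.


Johnson's rule:
Group 1 (M1≤M2, sort by M1): ['J4']
Group 2 (M1>M2, sort desc M2): ['J2', 'J1', 'J3']
Sequence: J4 → J2 → J1 → J3
Makespan calculation:
  J4: M1 done=3, M2 done=22
  J2: M1 done=19, M2 done=33
  J1: M1 done=33, M2 done=36
  J3: M1 done=36, M2 done=37
= Sequence: J4 → J2 → J1 → J3, Makespan: 37


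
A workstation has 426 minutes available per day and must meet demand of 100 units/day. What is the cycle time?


Cycle time = available time / demand
= 426 / 100
= 4.26 min/unit


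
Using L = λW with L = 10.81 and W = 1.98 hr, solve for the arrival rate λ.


Little's law: L = λW → λ = L / W
= 10.81 / 1.98
= 5.46 per hour


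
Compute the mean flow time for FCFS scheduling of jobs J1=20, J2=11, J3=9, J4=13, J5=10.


Completion times:
  J1: completes at 20
  J2: completes at 31
  J3: completes at 40
  J4: completes at 53
  J5: completes at 63
Sum = 207
Average = 207/5
= 41.40


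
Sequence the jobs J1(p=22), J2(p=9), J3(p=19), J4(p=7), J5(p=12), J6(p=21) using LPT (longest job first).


LPT: sort by longest processing time first
  J1: p=22
  J6: p=21
  J3: p=19
  J5: p=12
  J2: p=9
  J4: p=7
Order: J1 → J6 → J3 → J5 → J2 → J4


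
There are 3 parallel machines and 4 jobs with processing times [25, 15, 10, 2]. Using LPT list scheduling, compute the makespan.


Jobs (LPT sorted): [25, 15, 10, 2]
Machines: 3
  J=25 → Machine 1 (load: 0+25=25)
  J=15 → Machine 2 (load: 0+15=15)
  J=10 → Machine 3 (load: 0+10=10)
  J=2 → Machine 3 (load: 10+2=12)
Machine loads: [25, 15, 12]
Makespan = max = 25 time units


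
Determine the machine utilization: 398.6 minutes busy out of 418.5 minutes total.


Utilization = busy / total × 100
= 398.6 / 418.5 × 100
= 95.2%


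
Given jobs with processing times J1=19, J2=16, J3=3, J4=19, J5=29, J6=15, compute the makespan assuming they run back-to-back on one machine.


Sequential makespan: sum all processing times
= 19 + 16 + 3 + 19 + 29 + 15
= 101 time units


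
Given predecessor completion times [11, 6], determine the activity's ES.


ES = max of all predecessor completion times
Predecessors: [11, 6]
ES = max(11, 6)
= 11


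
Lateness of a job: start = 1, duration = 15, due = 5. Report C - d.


Completion = 1 + 15 = 16
Lateness = C - d = 16 - 5
= 11


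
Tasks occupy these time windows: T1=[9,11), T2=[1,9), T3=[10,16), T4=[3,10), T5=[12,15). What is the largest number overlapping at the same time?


Check each time point for overlaps:
  t=3: 2 tasks active (T2, T4)
Max concurrent = 2


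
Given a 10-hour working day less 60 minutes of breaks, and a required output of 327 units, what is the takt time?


Available = 10×60 - 60 = 540 min
Takt time = 540 / 327
= 1.65 min/unit


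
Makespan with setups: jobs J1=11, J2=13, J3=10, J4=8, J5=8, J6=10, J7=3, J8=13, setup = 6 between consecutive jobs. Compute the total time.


Makespan = Σ processing + (n-1) × setup
= (11 + 13 + 10 + 8 + 8 + 10 + 3 + 13) + (8-1)×6
= 76 + 42
= 118 time units


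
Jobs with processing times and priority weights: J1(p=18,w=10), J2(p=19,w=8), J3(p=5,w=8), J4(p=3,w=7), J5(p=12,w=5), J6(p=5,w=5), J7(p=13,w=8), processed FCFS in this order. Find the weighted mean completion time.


Completion times:
  J1: C=18, w×C=10×18=180
  J2: C=37, w×C=8×37=296
  J3: C=42, w×C=8×42=336
  J4: C=45, w×C=7×45=315
  J5: C=57, w×C=5×57=285
  J6: C=62, w×C=5×62=310
  J7: C=75, w×C=8×75=600
Sum w×C = 2322
Sum w = 51
Weighted avg = 2322/51
= 45.53


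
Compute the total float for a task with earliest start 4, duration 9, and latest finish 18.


EF = ES + duration = 4 + 9 = 13
LS = LF - duration = 18 - 9 = 9
Total Float = LF - EF = 18 - 13
(or LS - ES = 9 - 4)
= 5


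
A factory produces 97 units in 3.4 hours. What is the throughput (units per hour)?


Throughput = units / time
= 97 / 3.4
= 28.5 units/hour


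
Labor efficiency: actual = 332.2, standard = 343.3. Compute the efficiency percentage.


Efficiency = (actual / standard) × 100
= (332.2 / 343.3) × 100
= 96.8%


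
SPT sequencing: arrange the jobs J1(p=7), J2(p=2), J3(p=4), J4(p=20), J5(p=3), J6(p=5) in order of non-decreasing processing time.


SPT: sort by shortest processing time
  J2: p=2
  J5: p=3
  J3: p=4
  J6: p=5
  J1: p=7
  J4: p=20
Order: J2 → J5 → J3 → J6 → J1 → J4


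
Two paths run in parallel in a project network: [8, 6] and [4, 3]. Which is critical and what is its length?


Path A: 8 + 6 = 14
Path B: 4 + 3 = 7
Critical path = longest = max(14, 7)
= 14 (Path A)


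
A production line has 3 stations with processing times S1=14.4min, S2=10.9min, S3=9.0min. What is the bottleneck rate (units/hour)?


Bottleneck = longest station time
Station times: [14.4, 10.9, 9.0]
Max = 14.4 min
Rate = 60 / 14.4
= 4.17 units/hour (bottleneck: 14.4min)


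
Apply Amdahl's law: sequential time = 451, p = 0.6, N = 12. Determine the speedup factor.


Amdahl's law: T_p = T × ((1-p) + p/N)
= 451 × ((1-0.6) + 0.6/12)
= 451 × (0.40 + 0.0500)
= 451 × 0.4500
= 202.95
Speedup = 451/202.95
= 2.22×


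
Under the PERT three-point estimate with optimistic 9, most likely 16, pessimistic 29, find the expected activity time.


te = (o + 4m + p) / 6
= (9 + 4×16 + 29) / 6
= (9 + 64 + 29) / 6
= 102 / 6
= 17.00


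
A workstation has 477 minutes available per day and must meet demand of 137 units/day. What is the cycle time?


Cycle time = available time / demand
= 477 / 137
= 3.48 min/unit


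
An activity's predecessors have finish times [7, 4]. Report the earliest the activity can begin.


ES = max of all predecessor completion times
Predecessors: [7, 4]
ES = max(7, 4)
= 7


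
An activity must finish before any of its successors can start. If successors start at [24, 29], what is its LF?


LF = min of all successor start times
Successors start at: [24, 29]
LF = min(24, 29)
= 24


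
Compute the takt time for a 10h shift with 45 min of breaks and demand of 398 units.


Available = 10×60 - 45 = 555 min
Takt time = 555 / 398
= 1.39 min/unit


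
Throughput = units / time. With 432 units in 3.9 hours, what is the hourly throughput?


Throughput = units / time
= 432 / 3.9
= 110.8 units/hour


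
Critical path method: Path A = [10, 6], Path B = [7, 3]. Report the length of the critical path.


Path A: 10 + 6 = 16
Path B: 7 + 3 = 10
Critical path = longest = max(16, 10)
= 16 (Path A)


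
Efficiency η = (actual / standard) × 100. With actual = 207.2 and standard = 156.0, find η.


Efficiency = (actual / standard) × 100
= (207.2 / 156.0) × 100
= 132.8%


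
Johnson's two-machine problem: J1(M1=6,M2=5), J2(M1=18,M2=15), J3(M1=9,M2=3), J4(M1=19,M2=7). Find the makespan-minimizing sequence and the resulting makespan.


Johnson's rule:
Group 1 (M1≤M2, sort by M1): []
Group 2 (M1>M2, sort desc M2): ['J2', 'J4', 'J1', 'J3']
Sequence: J2 → J4 → J1 → J3
Makespan calculation:
  J2: M1 done=18, M2 done=33
  J4: M1 done=37, M2 done=44
  J1: M1 done=43, M2 done=49
  J3: M1 done=52, M2 done=55
= Sequence: J2 → J4 → J1 → J3, Makespan: 55


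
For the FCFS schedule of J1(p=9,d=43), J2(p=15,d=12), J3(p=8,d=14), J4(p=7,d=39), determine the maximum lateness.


Lateness per job (L = C - d):
  J1: C=9, d=43, L=-34
  J2: C=24, d=12, L=12
  J3: C=32, d=14, L=18
  J4: C=39, d=39, L=0
Lmax = max(-34, 12, 18, 0)
= 18


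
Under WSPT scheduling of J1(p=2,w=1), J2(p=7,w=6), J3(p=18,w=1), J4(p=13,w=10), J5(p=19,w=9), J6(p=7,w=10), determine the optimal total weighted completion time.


WSPT order (by p/w): J6 → J2 → J4 → J1 → J5 → J3
  J6: C=7, w·C=10×7=70
  J2: C=14, w·C=6×14=84
  J4: C=27, w·C=10×27=270
  J1: C=29, w·C=1×29=29
  J5: C=48, w·C=9×48=432
  J3: C=66, w·C=1×66=66
Σ w·C = 951
= 951


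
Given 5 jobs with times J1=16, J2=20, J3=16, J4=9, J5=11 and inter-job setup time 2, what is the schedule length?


Makespan = Σ processing + (n-1) × setup
= (16 + 20 + 16 + 9 + 11) + (5-1)×2
= 72 + 8
= 80 time units


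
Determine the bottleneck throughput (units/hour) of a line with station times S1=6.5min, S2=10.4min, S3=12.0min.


Bottleneck = longest station time
Station times: [6.5, 10.4, 12.0]
Max = 12.0 min
Rate = 60 / 12.0
= 5.00 units/hour (bottleneck: 12.0min)


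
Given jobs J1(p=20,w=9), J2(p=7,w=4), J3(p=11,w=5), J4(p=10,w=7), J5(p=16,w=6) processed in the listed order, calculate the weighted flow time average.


Completion times:
  J1: C=20, w×C=9×20=180
  J2: C=27, w×C=4×27=108
  J3: C=38, w×C=5×38=190
  J4: C=48, w×C=7×48=336
  J5: C=64, w×C=6×64=384
Sum w×C = 1198
Sum w = 31
Weighted avg = 1198/31
= 38.65


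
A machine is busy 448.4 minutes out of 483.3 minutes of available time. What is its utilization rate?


Utilization = busy / total × 100
= 448.4 / 483.3 × 100
= 92.8%


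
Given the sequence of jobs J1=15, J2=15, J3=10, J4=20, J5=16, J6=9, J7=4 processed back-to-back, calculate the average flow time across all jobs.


Completion times:
  J1: completes at 15
  J2: completes at 30
  J3: completes at 40
  J4: completes at 60
  J5: completes at 76
  J6: completes at 85
  J7: completes at 89
Sum = 395
Average = 395/7
= 56.43


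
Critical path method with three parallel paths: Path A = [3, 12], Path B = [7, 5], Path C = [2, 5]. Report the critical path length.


Path A: 3 + 12 = 15
Path B: 7 + 5 = 12
Path C: 2 + 5 = 7
Critical path = longest = max(15, 12, 7)
= 15 (Path A)


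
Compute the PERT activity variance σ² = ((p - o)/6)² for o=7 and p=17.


σ² = ((p - o) / 6)² = (p - o)² / 36
= (17 - 7)² / 36
= 10² / 36
= 100 / 36
= 2.7778


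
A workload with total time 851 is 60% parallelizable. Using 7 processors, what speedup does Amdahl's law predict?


Amdahl's law: T_p = T × ((1-p) + p/N)
= 851 × ((1-0.6) + 0.6/7)
= 851 × (0.40 + 0.0857)
= 851 × 0.4857
= 413.34
Speedup = 851/413.34
= 2.06×


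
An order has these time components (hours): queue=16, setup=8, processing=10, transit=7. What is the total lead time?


Lead time = queue + setup + processing + transit
= 16 + 8 + 10 + 7
= 41 hours


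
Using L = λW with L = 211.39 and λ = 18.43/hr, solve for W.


Little's law: L = λW → W = L / λ
= 211.39 / 18.43
= 11.47 hours


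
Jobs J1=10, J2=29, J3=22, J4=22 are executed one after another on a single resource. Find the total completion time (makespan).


Sequential makespan: sum all processing times
= 10 + 29 + 22 + 22
= 83 time units


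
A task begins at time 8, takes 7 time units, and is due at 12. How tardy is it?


Completion = start + processing = 8 + 7 = 15
Tardiness = max(0, C - d) = max(0, 15 - 12)
= max(0, 3)
= 3


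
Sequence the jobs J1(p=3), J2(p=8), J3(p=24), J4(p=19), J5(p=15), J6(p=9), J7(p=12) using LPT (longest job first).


LPT: sort by longest processing time first
  J3: p=24
  J4: p=19
  J5: p=15
  J7: p=12
  J6: p=9
  J2: p=8
  J1: p=3
Order: J3 → J4 → J5 → J7 → J6 → J2 → J1


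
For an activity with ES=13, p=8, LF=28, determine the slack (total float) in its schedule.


EF = ES + duration = 13 + 8 = 21
LS = LF - duration = 28 - 8 = 20
Total Float = LF - EF = 28 - 21
(or LS - ES = 20 - 13)
= 7


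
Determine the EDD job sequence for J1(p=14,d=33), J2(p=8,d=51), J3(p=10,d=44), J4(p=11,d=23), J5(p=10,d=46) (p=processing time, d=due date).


EDD: sort by earliest due date
  J4: d=23, p=11
  J1: d=33, p=14
  J3: d=44, p=10
  J5: d=46, p=10
  J2: d=51, p=8
Order: J4 → J1 → J3 → J5 → J2


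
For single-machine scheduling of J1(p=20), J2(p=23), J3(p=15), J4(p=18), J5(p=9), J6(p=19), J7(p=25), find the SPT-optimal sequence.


SPT: sort by shortest processing time
  J5: p=9
  J3: p=15
  J4: p=18
  J6: p=19
  J1: p=20
  J2: p=23
  J7: p=25
Order: J5 → J3 → J4 → J6 → J1 → J2 → J7


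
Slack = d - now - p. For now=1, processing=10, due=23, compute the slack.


Slack = due - current_time - processing
= 23 - 1 - 10
= 12


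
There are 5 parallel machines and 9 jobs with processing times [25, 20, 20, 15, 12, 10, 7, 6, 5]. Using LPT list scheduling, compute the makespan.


Jobs (LPT sorted): [25, 20, 20, 15, 12, 10, 7, 6, 5]
Machines: 5
  J=25 → Machine 1 (load: 0+25=25)
  J=20 → Machine 2 (load: 0+20=20)
  J=20 → Machine 3 (load: 0+20=20)
  J=15 → Machine 4 (load: 0+15=15)
  J=12 → Machine 5 (load: 0+12=12)
  J=10 → Machine 5 (load: 12+10=22)
  J=7 → Machine 4 (load: 15+7=22)
  J=6 → Machine 2 (load: 20+6=26)
  J=5 → Machine 3 (load: 20+5=25)
Machine loads: [25, 26, 25, 22, 22]
Makespan = max = 26 time units


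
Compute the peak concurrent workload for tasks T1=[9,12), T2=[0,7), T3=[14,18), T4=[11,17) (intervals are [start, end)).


Check each time point for overlaps:
  t=11: 2 tasks active (T1, T4)
Max concurrent = 2


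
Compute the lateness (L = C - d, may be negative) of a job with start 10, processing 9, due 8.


Completion = 10 + 9 = 19
Lateness = C - d = 19 - 8
= 11


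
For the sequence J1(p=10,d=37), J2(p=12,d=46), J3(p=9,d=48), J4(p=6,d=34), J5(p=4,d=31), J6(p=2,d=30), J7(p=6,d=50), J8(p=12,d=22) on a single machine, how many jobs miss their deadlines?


Completion vs due date:
  J1: C=10, d=37 → on time
  J2: C=22, d=46 → on time
  J3: C=31, d=48 → on time
  J4: C=37, d=34 → TARDY
  J5: C=41, d=31 → TARDY
  J6: C=43, d=30 → TARDY
  J7: C=49, d=50 → on time
  J8: C=61, d=22 → TARDY
Tardy jobs: J4, J5, J6, J8
Count = 4


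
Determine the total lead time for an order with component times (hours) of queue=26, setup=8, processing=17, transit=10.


Lead time = queue + setup + processing + transit
= 26 + 8 + 17 + 10
= 61 hours


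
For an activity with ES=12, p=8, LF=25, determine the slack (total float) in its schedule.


EF = ES + duration = 12 + 8 = 20
LS = LF - duration = 25 - 8 = 17
Total Float = LF - EF = 25 - 20
(or LS - ES = 17 - 12)
= 5


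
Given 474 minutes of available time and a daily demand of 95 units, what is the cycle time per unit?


Cycle time = available time / demand
= 474 / 95
= 4.99 min/unit


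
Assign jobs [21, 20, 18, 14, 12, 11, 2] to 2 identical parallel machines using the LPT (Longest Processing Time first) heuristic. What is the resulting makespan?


Jobs (LPT sorted): [21, 20, 18, 14, 12, 11, 2]
Machines: 2
  J=21 → Machine 1 (load: 0+21=21)
  J=20 → Machine 2 (load: 0+20=20)
  J=18 → Machine 2 (load: 20+18=38)
  J=14 → Machine 1 (load: 21+14=35)
  J=12 → Machine 1 (load: 35+12=47)
  J=11 → Machine 2 (load: 38+11=49)
  J=2 → Machine 1 (load: 47+2=49)
Machine loads: [49, 49]
Makespan = max = 49 time units


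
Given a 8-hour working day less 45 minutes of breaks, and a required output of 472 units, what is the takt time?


Available = 8×60 - 45 = 435 min
Takt time = 435 / 472
= 0.92 min/unit


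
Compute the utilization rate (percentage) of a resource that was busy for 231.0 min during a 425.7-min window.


Utilization = busy / total × 100
= 231.0 / 425.7 × 100
= 54.3%


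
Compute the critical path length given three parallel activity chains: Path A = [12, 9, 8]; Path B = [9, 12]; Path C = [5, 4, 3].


Path A: 12 + 9 + 8 = 29
Path B: 9 + 12 = 21
Path C: 5 + 4 + 3 = 12
Critical path = longest = max(29, 21, 12)
= 29 (Path A)


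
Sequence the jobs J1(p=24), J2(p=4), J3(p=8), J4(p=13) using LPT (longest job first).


LPT: sort by longest processing time first
  J1: p=24
  J4: p=13
  J3: p=8
  J2: p=4
Order: J1 → J4 → J3 → J2


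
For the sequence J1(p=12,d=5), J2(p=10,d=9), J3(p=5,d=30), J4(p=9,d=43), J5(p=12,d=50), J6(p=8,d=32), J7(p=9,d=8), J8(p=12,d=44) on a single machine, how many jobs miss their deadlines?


Completion vs due date:
  J1: C=12, d=5 → TARDY
  J2: C=22, d=9 → TARDY
  J3: C=27, d=30 → on time
  J4: C=36, d=43 → on time
  J5: C=48, d=50 → on time
  J6: C=56, d=32 → TARDY
  J7: C=65, d=8 → TARDY
  J8: C=77, d=44 → TARDY
Tardy jobs: J1, J2, J6, J7, J8
Count = 5


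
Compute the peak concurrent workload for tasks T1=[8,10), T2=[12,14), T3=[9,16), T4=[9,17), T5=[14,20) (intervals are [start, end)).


Check each time point for overlaps:
  t=9: 3 tasks active (T1, T3, T4)
Max concurrent = 3


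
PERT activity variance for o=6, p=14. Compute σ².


σ² = ((p - o) / 6)² = (p - o)² / 36
= (14 - 6)² / 36
= 8² / 36
= 64 / 36
= 1.7778


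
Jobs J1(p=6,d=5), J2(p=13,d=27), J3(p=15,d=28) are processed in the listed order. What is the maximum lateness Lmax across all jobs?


Lateness per job (L = C - d):
  J1: C=6, d=5, L=1
  J2: C=19, d=27, L=-8
  J3: C=34, d=28, L=6
Lmax = max(1, -8, 6)
= 6


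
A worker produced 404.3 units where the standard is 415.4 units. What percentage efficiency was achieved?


Efficiency = (actual / standard) × 100
= (404.3 / 415.4) × 100
= 97.3%


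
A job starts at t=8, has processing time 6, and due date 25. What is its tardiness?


Completion = start + processing = 8 + 6 = 14
Tardiness = max(0, C - d) = max(0, 14 - 25)
= max(0, -11)
= 0


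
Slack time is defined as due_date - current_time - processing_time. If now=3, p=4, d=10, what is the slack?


Slack = due - current_time - processing
= 10 - 3 - 4
= 3


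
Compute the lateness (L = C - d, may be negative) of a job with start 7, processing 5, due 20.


Completion = 7 + 5 = 12
Lateness = C - d = 12 - 20
= -8


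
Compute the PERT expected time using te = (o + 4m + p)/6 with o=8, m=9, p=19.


te = (o + 4m + p) / 6
= (8 + 4×9 + 19) / 6
= (8 + 36 + 19) / 6
= 63 / 6
= 10.50


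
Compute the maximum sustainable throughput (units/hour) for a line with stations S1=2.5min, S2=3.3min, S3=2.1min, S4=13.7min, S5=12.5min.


Bottleneck = longest station time
Station times: [2.5, 3.3, 2.1, 13.7, 12.5]
Max = 13.7 min
Rate = 60 / 13.7
= 4.38 units/hour (bottleneck: 13.7min)


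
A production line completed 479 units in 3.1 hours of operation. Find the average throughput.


Throughput = units / time
= 479 / 3.1
= 154.5 units/hour


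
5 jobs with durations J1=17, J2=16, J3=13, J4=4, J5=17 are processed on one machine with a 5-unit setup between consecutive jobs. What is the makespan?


Makespan = Σ processing + (n-1) × setup
= (17 + 16 + 13 + 4 + 17) + (5-1)×5
= 67 + 20
= 87 time units
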